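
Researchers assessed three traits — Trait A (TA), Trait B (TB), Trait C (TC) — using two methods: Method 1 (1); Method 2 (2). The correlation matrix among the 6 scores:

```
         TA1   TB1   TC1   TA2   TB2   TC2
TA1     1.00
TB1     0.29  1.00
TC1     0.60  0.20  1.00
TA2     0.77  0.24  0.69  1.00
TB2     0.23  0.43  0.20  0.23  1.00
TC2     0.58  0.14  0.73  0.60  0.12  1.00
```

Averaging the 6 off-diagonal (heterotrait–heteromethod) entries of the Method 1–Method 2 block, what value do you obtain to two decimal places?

HTHM values (method 1 × method 2): 0.23, 0.58, 0.24, 0.14, 0.69, 0.20; mean = 2.08/6 = 0.35.

0.35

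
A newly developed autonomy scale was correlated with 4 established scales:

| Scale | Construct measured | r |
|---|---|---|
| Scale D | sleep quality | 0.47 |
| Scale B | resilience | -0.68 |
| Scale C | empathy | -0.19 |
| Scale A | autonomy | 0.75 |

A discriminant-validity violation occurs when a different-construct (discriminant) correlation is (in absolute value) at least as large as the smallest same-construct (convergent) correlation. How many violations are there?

Convergent (same construct = autonomy): Scale A.
Smallest convergent = 0.75. Discriminant |r|: 0.47, 0.68, 0.19; count ≥ 0.75 → 0.

0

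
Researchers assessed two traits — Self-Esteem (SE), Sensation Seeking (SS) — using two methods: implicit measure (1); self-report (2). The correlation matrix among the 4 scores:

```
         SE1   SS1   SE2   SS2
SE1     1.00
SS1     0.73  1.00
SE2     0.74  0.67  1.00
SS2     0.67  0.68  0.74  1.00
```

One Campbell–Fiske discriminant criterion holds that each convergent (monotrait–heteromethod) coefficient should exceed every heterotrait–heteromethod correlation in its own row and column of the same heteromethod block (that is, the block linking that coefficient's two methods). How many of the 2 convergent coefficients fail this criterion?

Checking each validity diagonal entry against its comparison values:
SE (methods 1·2): 0.74 vs {0.67, 0.67} → pass.
SS (methods 1·2): 0.68 vs {0.67, 0.67} → pass.
0 of 2 fail.

0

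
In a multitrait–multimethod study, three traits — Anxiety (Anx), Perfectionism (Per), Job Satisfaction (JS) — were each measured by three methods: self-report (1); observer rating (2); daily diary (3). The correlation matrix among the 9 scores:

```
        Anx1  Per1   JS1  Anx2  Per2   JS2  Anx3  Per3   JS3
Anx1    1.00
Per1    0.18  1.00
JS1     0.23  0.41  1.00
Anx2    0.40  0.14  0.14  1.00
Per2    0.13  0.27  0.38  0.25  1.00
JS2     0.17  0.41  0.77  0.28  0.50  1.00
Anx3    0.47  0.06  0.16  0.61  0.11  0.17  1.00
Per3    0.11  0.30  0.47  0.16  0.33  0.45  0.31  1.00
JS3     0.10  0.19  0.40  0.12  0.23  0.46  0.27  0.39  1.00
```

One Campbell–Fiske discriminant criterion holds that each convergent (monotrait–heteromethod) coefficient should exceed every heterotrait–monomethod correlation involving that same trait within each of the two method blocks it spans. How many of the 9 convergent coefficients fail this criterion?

Checking each validity diagonal entry against its comparison values:
Anx (methods 1·2): 0.40 vs {0.18, 0.25, 0.23, 0.28} → pass.
Anx (methods 1·3): 0.47 vs {0.18, 0.31, 0.23, 0.27} → pass.
Anx (methods 2·3): 0.61 vs {0.25, 0.31, 0.28, 0.27} → pass.
Per (methods 1·2): 0.27 vs {0.18, 0.25, 0.41, 0.50} → fail.
Per (methods 1·3): 0.30 vs {0.18, 0.31, 0.41, 0.39} → fail.
Per (methods 2·3): 0.33 vs {0.25, 0.31, 0.50, 0.39} → fail.
JS (methods 1·2): 0.77 vs {0.23, 0.28, 0.41, 0.50} → pass.
JS (methods 1·3): 0.40 vs {0.23, 0.27, 0.41, 0.39} → fail.
JS (methods 2·3): 0.46 vs {0.28, 0.27, 0.50, 0.39} → fail.
5 of 9 fail.

5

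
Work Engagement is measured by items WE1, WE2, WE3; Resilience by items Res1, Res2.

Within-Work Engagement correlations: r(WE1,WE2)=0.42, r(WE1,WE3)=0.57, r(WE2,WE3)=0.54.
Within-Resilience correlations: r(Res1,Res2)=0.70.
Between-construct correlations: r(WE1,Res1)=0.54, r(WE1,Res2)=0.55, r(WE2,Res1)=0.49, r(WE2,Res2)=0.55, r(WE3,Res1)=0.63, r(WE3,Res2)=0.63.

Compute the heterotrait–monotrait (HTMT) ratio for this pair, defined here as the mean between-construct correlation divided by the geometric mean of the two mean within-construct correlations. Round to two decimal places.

Mean heterotrait r = 3.39/6 = 0.5650.
Mean within-WE = 1.53/3 = 0.5100; mean within-Res = 0.70/1 = 0.7000.
Geometric mean = √(0.5100 × 0.7000) = 0.5975.
HTMT = 0.5650 / 0.5975 = 0.95.

0.95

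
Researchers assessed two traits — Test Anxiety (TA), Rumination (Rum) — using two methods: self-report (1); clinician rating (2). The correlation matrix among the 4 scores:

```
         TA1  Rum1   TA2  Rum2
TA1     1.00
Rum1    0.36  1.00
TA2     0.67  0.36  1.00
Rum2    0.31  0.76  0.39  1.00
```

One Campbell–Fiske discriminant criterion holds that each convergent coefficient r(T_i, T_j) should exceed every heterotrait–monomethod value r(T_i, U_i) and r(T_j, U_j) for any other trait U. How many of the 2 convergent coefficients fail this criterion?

Checking each validity diagonal entry against its comparison values:
TA (methods 1·2): 0.67 vs {0.36, 0.39} → pass.
Rum (methods 1·2): 0.76 vs {0.36, 0.39} → pass.
0 of 2 fail.

0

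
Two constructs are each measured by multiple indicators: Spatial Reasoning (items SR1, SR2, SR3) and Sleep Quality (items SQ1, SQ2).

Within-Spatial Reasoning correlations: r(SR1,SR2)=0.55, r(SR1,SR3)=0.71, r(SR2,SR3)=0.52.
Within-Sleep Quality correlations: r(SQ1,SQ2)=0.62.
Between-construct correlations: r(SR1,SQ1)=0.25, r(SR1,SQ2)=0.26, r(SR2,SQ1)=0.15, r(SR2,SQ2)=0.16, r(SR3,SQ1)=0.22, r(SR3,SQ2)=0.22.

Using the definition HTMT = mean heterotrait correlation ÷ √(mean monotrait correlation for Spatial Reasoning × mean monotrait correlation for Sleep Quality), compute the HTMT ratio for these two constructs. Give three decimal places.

0.346

Mean heterotrait r = 1.26/6 = 0.2100.
Mean within-SR = 1.78/3 = 0.5933; mean within-SQ = 0.62/1 = 0.6200.
Geometric mean = √(0.5933 × 0.6200) = 0.6065.
HTMT = 0.2100 / 0.6065 = 0.346.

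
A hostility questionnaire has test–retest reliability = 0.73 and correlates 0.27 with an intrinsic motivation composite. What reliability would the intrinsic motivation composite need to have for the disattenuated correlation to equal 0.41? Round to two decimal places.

r_true = r_obs / √(r_xx · r_yy) ⇒ 0.41 = 0.27 / √(0.73 · r_yy).
√(0.73 · r_yy) = 0.27 / 0.41 = 0.6585; 0.73 · r_yy = 0.4336; r_yy = 0.4336 / 0.73 ≈ 0.59.

0.59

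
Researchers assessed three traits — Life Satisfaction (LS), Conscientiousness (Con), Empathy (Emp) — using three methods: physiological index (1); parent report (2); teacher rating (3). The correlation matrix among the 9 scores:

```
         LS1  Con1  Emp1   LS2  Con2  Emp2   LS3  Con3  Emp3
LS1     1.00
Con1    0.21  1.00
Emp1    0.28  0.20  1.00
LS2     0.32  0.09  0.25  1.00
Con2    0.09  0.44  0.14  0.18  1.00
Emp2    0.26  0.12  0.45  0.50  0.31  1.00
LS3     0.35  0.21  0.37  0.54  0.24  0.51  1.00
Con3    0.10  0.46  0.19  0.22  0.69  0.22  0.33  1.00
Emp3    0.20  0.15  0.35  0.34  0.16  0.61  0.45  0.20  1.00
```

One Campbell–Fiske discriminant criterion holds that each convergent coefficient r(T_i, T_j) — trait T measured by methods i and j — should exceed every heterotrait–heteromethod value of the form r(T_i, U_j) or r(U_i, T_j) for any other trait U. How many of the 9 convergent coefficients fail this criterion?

2

Each convergent coefficient versus the relevant comparison correlations:
LS (methods 1·2): 0.32 vs {0.09, 0.09, 0.26, 0.25} → pass.
LS (methods 1·3): 0.35 vs {0.10, 0.21, 0.20, 0.37} → fail.
LS (methods 2·3): 0.54 vs {0.22, 0.24, 0.34, 0.51} → pass.
Con (methods 1·2): 0.44 vs {0.09, 0.09, 0.12, 0.14} → pass.
Con (methods 1·3): 0.46 vs {0.21, 0.10, 0.15, 0.19} → pass.
Con (methods 2·3): 0.69 vs {0.24, 0.22, 0.16, 0.22} → pass.
Emp (methods 1·2): 0.45 vs {0.25, 0.26, 0.14, 0.12} → pass.
Emp (methods 1·3): 0.35 vs {0.37, 0.20, 0.19, 0.15} → fail.
Emp (methods 2·3): 0.61 vs {0.51, 0.34, 0.22, 0.16} → pass.
2 of 9 fail.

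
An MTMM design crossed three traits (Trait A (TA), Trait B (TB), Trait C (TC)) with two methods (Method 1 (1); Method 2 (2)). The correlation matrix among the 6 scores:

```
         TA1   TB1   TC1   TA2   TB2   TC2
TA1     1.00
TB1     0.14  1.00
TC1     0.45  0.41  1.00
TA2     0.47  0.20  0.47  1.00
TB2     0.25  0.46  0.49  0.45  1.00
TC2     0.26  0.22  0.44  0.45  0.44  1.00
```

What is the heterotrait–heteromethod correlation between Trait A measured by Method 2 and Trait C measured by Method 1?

0.47

Different traits and methods: r(TA2, TC1) = 0.47.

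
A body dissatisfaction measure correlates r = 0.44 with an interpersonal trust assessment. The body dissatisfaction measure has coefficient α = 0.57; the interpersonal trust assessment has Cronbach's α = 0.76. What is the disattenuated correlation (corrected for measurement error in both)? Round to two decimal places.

0.67

r_true = r_obs / √(r_xx · r_yy) = 0.44 / √(0.57 × 0.76) = 0.44 / √0.4332 = 0.44 / 0.6582 ≈ 0.67.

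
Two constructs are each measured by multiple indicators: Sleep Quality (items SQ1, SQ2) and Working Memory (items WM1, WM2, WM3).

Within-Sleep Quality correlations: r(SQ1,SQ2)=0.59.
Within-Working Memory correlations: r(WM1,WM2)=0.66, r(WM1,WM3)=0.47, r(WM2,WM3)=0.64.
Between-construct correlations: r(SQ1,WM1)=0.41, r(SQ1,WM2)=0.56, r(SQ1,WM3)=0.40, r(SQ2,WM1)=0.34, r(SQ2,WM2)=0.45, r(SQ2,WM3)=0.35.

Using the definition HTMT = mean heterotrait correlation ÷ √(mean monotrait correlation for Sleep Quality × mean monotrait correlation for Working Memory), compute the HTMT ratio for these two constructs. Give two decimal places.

0.71

Between-construct mean = 2.51/6 = 0.4183.
Mean within-SQ = 0.59/1 = 0.5900; mean within-WM = 1.77/3 = 0.5900.
Geometric mean = √(0.5900 × 0.5900) = 0.5900.
HTMT = 0.4183 / 0.5900 = 0.71.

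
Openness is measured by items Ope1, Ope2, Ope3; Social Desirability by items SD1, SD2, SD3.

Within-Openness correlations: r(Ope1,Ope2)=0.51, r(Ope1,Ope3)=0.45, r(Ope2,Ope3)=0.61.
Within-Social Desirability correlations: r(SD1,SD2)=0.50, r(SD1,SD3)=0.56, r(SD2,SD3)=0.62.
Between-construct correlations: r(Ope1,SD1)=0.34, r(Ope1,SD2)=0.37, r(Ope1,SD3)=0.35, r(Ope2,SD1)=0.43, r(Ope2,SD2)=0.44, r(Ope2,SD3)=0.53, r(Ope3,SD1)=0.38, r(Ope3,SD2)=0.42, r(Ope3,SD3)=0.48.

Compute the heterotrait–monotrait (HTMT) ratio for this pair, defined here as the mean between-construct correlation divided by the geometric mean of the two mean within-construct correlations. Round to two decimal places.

0.77

Mean heterotrait r = 3.74/9 = 0.4156.
Mean within-Ope = 1.57/3 = 0.5233; mean within-SD = 1.68/3 = 0.5600.
Geometric mean = √(0.5233 × 0.5600) = 0.5413.
HTMT = 0.4156 / 0.5413 = 0.77.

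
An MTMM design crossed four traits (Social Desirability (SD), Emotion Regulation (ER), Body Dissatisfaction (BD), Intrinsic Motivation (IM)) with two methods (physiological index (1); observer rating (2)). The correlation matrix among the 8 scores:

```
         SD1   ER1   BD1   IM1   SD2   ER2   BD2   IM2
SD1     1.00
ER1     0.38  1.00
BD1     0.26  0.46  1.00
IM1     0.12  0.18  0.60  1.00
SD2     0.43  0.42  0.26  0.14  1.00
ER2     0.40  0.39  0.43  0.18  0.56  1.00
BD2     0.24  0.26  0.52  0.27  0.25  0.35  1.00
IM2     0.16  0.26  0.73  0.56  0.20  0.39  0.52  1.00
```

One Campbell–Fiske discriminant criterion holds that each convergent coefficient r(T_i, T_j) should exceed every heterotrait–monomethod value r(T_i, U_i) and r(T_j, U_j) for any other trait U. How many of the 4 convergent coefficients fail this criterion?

4

Convergent coefficients and their comparison sets:
SD (methods 1·2): 0.43 vs {0.38, 0.56, 0.26, 0.25, 0.12, 0.20} → fail.
ER (methods 1·2): 0.39 vs {0.38, 0.56, 0.46, 0.35, 0.18, 0.39} → fail.
BD (methods 1·2): 0.52 vs {0.26, 0.25, 0.46, 0.35, 0.60, 0.52} → fail.
IM (methods 1·2): 0.56 vs {0.12, 0.20, 0.18, 0.39, 0.60, 0.52} → fail.
4 of 4 fail.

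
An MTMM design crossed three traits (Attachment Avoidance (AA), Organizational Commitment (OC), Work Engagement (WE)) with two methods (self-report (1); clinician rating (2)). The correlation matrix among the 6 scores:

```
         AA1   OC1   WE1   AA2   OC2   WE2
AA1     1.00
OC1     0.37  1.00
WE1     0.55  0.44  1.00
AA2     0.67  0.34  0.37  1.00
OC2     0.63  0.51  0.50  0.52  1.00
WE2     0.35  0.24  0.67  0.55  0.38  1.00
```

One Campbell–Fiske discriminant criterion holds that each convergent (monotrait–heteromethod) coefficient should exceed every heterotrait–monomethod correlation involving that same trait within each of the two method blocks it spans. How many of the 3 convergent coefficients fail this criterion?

1

Convergent coefficients and their comparison sets:
AA (methods 1·2): 0.67 vs {0.37, 0.52, 0.55, 0.55} → pass.
OC (methods 1·2): 0.51 vs {0.37, 0.52, 0.44, 0.38} → fail.
WE (methods 1·2): 0.67 vs {0.55, 0.55, 0.44, 0.38} → pass.
1 of 3 fail.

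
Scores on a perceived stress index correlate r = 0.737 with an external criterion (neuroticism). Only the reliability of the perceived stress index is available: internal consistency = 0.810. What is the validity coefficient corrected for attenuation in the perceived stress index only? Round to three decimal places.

0.819

Single correction: r_c = r_obs / √r_xx = 0.737 / √0.810 = 0.737 / 0.9000 ≈ 0.819.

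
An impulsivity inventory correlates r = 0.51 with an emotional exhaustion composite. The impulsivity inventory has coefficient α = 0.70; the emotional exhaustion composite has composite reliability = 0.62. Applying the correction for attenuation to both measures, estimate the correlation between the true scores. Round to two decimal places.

0.77

r_true = r_obs / √(r_xx · r_yy) = 0.51 / √(0.70 × 0.62) = 0.51 / √0.4340 = 0.51 / 0.6588 ≈ 0.77.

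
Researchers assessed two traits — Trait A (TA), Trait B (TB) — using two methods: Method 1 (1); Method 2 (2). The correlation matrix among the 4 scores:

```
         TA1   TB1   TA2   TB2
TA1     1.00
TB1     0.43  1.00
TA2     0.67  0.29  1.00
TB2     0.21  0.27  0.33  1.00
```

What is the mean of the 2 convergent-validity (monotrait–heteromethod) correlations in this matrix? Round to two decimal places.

Convergent values: 0.67, 0.27; mean = 0.94/2 = 0.47.

0.47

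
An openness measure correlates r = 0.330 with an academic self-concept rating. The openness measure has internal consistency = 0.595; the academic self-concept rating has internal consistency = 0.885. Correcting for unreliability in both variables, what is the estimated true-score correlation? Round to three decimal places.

r_true = r_obs / √(r_xx · r_yy) = 0.330 / √(0.595 × 0.885) = 0.330 / √0.526575 = 0.330 / 0.7257 ≈ 0.455.

0.455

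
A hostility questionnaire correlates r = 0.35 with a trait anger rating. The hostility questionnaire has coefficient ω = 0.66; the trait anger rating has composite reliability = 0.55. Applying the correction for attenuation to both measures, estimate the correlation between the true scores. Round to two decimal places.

0.58

r_true = r_obs / √(r_xx · r_yy) = 0.35 / √(0.66 × 0.55) = 0.35 / √0.3630 = 0.35 / 0.6025 ≈ 0.58.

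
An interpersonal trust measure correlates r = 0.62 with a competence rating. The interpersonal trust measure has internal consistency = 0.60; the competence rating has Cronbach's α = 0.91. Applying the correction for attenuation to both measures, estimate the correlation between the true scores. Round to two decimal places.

0.84

r_true = r_obs / √(r_xx · r_yy) = 0.62 / √(0.60 × 0.91) = 0.62 / √0.5460 = 0.62 / 0.7389 ≈ 0.84.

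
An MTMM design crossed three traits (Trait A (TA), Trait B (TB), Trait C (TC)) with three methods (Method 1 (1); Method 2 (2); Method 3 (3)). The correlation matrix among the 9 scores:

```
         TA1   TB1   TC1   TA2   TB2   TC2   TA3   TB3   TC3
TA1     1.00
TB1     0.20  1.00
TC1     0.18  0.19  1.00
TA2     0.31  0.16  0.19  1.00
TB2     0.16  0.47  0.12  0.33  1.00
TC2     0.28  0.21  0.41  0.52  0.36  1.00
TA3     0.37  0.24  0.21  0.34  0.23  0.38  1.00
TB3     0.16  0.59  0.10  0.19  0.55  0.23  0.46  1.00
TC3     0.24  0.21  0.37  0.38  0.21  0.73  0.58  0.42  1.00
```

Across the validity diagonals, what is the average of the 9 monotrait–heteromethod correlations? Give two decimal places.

0.46

Convergent values: 0.31, 0.37, 0.34, 0.47, 0.59, 0.55, 0.41, 0.37, 0.73; mean = 4.14/9 = 0.46.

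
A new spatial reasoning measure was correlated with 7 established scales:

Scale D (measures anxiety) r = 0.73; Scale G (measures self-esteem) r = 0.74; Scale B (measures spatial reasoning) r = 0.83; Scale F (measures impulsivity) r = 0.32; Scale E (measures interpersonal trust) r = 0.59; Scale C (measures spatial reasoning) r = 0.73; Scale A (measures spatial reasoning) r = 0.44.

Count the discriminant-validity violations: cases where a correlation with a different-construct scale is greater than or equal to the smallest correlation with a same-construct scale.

Convergent (same construct = spatial reasoning): Scale B, Scale C, Scale A.
Smallest convergent = 0.44. Discriminant values: 0.73, 0.74, 0.32, 0.59; count ≥ 0.44 → 3.

3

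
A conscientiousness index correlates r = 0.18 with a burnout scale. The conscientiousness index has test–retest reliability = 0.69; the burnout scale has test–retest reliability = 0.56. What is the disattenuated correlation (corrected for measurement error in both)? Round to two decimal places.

0.29

r_true = r_obs / √(r_xx · r_yy) = 0.18 / √(0.69 × 0.56) = 0.18 / √0.3864 = 0.18 / 0.6216 ≈ 0.29.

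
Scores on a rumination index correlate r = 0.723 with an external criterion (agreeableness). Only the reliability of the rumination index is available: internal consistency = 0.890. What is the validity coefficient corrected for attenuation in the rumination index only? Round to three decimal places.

0.766

Single correction: r_c = r_obs / √r_xx = 0.723 / √0.890 = 0.723 / 0.9434 ≈ 0.766.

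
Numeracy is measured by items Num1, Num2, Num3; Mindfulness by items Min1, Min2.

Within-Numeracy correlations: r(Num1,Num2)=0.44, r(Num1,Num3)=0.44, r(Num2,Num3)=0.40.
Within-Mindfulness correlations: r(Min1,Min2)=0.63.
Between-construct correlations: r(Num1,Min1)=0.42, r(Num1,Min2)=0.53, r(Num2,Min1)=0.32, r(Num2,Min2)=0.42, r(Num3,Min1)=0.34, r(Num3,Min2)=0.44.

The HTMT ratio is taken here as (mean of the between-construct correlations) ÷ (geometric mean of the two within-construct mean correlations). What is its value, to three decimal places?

0.794

Between-construct mean = 2.47/6 = 0.4117.
Mean within-Num = 1.28/3 = 0.4267; mean within-Min = 0.63/1 = 0.6300.
Geometric mean = √(0.4267 × 0.6300) = 0.5185.
HTMT = 0.4117 / 0.5185 = 0.794.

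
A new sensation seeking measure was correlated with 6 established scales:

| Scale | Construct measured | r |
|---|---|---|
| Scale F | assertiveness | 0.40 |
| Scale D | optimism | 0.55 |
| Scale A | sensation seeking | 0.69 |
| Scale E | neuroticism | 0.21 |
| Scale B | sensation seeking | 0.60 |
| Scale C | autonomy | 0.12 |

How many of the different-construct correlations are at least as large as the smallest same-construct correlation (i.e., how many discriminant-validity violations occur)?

Convergent (same construct = sensation seeking): Scale A, Scale B.
Smallest convergent = 0.60. Discriminant values: 0.40, 0.55, 0.21, 0.12; count ≥ 0.60 → 0.

0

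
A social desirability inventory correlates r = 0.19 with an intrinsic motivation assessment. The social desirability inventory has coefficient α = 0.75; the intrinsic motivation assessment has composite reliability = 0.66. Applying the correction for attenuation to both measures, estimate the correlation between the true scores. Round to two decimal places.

r_true = r_obs / √(r_xx · r_yy) = 0.19 / √(0.75 × 0.66) = 0.19 / √0.4950 = 0.19 / 0.7036 ≈ 0.27.

0.27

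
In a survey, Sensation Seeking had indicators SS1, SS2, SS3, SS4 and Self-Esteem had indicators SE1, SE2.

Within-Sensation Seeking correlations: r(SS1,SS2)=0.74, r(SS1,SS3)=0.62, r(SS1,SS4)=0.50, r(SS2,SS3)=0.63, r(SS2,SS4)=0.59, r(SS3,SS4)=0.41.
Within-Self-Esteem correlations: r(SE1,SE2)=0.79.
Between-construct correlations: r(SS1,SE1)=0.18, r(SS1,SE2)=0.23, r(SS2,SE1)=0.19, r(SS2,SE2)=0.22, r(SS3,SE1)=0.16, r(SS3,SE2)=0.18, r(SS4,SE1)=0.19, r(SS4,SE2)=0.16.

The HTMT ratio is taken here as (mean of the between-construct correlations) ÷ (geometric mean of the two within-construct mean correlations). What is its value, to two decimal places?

Between-construct mean = 1.51/8 = 0.1888.
Mean within-SS = 3.49/6 = 0.5817; mean within-SE = 0.79/1 = 0.7900.
Geometric mean = √(0.5817 × 0.7900) = 0.6779.
HTMT = 0.1888 / 0.6779 = 0.28.

0.28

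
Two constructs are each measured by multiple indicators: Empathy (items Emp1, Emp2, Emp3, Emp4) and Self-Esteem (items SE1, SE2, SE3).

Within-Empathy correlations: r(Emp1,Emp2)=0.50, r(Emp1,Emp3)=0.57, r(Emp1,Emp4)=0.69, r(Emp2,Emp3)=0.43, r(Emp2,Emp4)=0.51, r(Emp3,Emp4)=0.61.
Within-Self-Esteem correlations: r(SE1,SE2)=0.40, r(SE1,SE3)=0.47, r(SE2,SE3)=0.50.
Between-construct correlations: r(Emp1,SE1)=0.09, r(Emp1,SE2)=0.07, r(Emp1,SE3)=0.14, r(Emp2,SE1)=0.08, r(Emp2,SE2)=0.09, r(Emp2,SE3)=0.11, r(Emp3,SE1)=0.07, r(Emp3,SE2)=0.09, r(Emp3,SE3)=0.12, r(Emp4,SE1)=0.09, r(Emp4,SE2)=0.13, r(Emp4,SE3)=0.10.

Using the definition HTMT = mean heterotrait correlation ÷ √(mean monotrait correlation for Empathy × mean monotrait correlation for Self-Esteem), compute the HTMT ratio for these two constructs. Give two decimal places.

Mean heterotrait r = 1.18/12 = 0.0983.
Mean within-Emp = 3.31/6 = 0.5517; mean within-SE = 1.37/3 = 0.4567.
Geometric mean = √(0.5517 × 0.4567) = 0.5020.
HTMT = 0.0983 / 0.5020 = 0.20.

0.20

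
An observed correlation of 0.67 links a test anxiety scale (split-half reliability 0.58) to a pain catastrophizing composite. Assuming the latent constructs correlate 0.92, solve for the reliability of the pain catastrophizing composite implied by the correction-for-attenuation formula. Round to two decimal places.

r_true = r_obs / √(r_xx · r_yy) ⇒ 0.92 = 0.67 / √(0.58 · r_yy).
√(0.58 · r_yy) = 0.67 / 0.92 = 0.7283; 0.58 · r_yy = 0.5304; r_yy = 0.5304 / 0.58 ≈ 0.91.

0.91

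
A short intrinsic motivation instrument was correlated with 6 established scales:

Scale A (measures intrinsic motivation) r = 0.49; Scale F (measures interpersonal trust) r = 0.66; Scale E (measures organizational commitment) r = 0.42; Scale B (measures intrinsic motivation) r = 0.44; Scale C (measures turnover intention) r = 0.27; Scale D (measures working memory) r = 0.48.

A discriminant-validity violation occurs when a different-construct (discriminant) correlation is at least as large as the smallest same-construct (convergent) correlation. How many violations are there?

Convergent (same construct = intrinsic motivation): Scale A, Scale B.
Smallest convergent = 0.44. Discriminant values: 0.66, 0.42, 0.27, 0.48; count ≥ 0.44 → 2.

2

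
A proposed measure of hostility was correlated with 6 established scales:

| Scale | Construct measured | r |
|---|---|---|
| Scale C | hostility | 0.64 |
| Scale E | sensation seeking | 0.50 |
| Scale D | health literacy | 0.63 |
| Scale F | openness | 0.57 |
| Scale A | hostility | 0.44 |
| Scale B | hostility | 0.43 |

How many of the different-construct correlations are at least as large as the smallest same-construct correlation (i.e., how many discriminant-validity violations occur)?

3

Convergent (same construct = hostility): Scale C, Scale A, Scale B.
Smallest convergent = 0.43. Discriminant values: 0.50, 0.63, 0.57; count ≥ 0.43 → 3.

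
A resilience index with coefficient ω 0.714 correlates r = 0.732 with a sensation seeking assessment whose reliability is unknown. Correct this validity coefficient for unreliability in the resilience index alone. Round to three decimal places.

0.866

Single correction: r_c = r_obs / √r_xx = 0.732 / √0.714 = 0.732 / 0.8450 ≈ 0.866.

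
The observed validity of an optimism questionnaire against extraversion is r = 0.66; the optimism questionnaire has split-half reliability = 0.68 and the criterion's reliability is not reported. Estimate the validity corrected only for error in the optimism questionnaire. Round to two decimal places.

Single correction: r_c = r_obs / √r_xx = 0.66 / √0.68 = 0.66 / 0.8246 ≈ 0.80.

0.80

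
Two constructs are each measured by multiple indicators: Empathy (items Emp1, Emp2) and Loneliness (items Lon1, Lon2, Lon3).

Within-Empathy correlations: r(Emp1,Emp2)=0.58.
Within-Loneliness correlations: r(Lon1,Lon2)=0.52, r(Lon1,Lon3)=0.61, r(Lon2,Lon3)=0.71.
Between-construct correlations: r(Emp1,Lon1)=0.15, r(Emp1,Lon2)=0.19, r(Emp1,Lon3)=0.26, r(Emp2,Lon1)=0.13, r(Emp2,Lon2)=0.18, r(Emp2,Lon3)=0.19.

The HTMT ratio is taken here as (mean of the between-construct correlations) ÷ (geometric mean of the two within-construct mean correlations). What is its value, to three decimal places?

0.307

Mean between = 1.10/6 = 0.1833.
Mean within-Emp = 0.58/1 = 0.5800; mean within-Lon = 1.84/3 = 0.6133.
Geometric mean = √(0.5800 × 0.6133) = 0.5964.
HTMT = 0.1833 / 0.5964 = 0.307.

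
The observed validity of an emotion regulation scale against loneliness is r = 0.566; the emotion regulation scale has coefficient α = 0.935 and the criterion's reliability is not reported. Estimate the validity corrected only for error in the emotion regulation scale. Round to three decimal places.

0.585

Single correction: r_c = r_obs / √r_xx = 0.566 / √0.935 = 0.566 / 0.9670 ≈ 0.585.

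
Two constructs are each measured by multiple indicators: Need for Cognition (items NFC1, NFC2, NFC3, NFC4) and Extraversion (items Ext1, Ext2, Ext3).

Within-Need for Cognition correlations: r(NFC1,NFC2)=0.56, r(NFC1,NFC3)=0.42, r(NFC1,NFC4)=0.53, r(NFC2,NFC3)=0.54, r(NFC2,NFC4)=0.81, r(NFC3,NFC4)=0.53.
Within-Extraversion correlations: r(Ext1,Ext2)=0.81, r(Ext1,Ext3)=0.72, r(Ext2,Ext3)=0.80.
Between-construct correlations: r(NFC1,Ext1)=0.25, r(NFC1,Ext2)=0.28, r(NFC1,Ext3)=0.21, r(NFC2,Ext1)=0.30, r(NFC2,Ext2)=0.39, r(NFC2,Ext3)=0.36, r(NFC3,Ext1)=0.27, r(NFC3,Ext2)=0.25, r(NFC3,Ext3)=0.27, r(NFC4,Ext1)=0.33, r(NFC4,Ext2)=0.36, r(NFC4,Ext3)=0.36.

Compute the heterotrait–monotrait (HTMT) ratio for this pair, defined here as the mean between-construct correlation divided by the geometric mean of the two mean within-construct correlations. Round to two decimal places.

0.46

Between-construct mean = 3.63/12 = 0.3025.
Mean within-NFC = 3.39/6 = 0.5650; mean within-Ext = 2.33/3 = 0.7767.
Geometric mean = √(0.5650 × 0.7767) = 0.6624.
HTMT = 0.3025 / 0.6624 = 0.46.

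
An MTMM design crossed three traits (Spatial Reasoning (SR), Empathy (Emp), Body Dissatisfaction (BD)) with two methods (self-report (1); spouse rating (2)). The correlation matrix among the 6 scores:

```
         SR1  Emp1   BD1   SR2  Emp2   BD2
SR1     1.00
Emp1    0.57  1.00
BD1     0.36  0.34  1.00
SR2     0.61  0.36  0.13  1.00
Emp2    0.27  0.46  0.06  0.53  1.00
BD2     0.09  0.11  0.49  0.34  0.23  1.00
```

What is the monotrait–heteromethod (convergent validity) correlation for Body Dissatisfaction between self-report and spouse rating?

0.49

Same trait (BD), different methods: r(BD1, BD2) = 0.49.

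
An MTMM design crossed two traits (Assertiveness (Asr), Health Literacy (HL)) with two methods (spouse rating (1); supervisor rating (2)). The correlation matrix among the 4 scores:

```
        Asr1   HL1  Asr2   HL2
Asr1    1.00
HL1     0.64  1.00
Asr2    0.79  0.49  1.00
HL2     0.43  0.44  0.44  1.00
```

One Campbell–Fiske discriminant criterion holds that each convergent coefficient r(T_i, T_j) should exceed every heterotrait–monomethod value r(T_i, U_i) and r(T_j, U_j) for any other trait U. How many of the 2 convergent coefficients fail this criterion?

Convergent coefficients and their comparison sets:
Asr (methods 1·2): 0.79 vs {0.64, 0.44} → pass.
HL (methods 1·2): 0.44 vs {0.64, 0.44} → fail.
1 of 2 fail.

1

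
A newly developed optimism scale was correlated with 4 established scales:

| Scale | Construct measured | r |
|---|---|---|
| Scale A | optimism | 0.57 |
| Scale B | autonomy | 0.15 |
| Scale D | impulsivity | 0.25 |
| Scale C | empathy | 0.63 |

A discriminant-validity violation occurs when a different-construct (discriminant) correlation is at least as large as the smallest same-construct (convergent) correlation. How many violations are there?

1

Convergent (same construct = optimism): Scale A.
Smallest convergent = 0.57. Discriminant values: 0.15, 0.25, 0.63; count ≥ 0.57 → 1.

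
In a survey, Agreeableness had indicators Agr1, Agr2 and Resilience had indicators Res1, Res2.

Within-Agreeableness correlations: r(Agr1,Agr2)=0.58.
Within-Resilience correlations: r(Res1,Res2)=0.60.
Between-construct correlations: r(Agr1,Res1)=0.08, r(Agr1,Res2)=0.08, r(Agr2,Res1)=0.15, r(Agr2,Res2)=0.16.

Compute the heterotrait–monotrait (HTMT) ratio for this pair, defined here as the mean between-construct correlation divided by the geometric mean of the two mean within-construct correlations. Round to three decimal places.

Between-construct mean = 0.47/4 = 0.1175.
Mean within-Agr = 0.58/1 = 0.5800; mean within-Res = 0.60/1 = 0.6000.
Geometric mean = √(0.5800 × 0.6000) = 0.5899.
HTMT = 0.1175 / 0.5899 = 0.199.

0.199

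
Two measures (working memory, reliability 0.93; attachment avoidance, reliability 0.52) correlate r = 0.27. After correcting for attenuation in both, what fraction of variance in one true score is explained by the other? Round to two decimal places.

0.15

Disattenuated r = 0.27 / √(0.93 × 0.52) = 0.27 / 0.6954 = 0.3883.
Shared true-score variance = 0.3883² = 0.1508 ≈ 0.15.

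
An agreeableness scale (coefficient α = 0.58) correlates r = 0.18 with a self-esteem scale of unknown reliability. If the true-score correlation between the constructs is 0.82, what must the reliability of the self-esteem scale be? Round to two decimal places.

r_true = r_obs / √(r_xx · r_yy) ⇒ 0.82 = 0.18 / √(0.58 · r_yy).
√(0.58 · r_yy) = 0.18 / 0.82 = 0.2195; 0.58 · r_yy = 0.0482; r_yy = 0.0482 / 0.58 ≈ 0.08.

0.08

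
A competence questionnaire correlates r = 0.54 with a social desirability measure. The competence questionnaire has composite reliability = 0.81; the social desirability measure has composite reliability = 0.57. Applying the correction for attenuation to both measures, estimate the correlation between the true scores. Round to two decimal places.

0.79

r_true = r_obs / √(r_xx · r_yy) = 0.54 / √(0.81 × 0.57) = 0.54 / √0.4617 = 0.54 / 0.6795 ≈ 0.79.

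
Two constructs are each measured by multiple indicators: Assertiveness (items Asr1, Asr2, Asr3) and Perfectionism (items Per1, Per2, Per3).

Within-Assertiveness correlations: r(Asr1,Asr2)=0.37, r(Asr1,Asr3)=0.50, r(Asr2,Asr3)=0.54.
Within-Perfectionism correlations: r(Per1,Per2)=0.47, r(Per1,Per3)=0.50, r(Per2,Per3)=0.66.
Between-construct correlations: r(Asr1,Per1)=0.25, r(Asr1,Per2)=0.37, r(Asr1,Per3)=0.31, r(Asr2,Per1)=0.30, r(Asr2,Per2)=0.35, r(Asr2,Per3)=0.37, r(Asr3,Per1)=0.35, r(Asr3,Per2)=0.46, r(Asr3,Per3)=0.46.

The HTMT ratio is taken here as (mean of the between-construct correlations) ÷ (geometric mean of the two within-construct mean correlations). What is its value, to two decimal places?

0.71

Mean between = 3.22/9 = 0.3578.
Mean within-Asr = 1.41/3 = 0.4700; mean within-Per = 1.63/3 = 0.5433.
Geometric mean = √(0.4700 × 0.5433) = 0.5053.
HTMT = 0.3578 / 0.5053 = 0.71.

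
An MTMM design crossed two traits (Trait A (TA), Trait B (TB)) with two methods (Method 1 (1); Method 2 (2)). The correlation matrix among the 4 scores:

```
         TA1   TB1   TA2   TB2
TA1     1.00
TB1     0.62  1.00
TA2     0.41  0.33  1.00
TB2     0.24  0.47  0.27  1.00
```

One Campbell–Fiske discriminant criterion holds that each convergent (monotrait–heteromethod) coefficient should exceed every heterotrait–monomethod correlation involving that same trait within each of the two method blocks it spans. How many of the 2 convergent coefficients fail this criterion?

Convergent coefficients and their comparison sets:
TA (methods 1·2): 0.41 vs {0.62, 0.27} → fail.
TB (methods 1·2): 0.47 vs {0.62, 0.27} → fail.
2 of 2 fail.

2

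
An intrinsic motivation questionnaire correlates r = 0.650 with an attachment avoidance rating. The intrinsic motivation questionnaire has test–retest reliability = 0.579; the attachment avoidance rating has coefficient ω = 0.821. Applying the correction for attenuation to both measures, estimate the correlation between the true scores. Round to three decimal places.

0.943

r_true = r_obs / √(r_xx · r_yy) = 0.650 / √(0.579 × 0.821) = 0.650 / √0.475359 = 0.650 / 0.6895 ≈ 0.943.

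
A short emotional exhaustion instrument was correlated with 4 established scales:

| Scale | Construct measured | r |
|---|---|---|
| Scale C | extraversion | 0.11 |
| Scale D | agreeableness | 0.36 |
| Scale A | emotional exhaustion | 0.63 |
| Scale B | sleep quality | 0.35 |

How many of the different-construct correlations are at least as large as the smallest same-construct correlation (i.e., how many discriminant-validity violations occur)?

0

Convergent (same construct = emotional exhaustion): Scale A.
Smallest convergent = 0.63. Discriminant values: 0.11, 0.36, 0.35; count ≥ 0.63 → 0.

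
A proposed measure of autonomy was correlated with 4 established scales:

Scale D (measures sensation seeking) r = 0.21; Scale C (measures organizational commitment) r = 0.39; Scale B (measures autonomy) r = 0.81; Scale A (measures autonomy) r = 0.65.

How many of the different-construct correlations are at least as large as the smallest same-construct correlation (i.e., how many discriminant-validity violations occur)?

0

Convergent (same construct = autonomy): Scale B, Scale A.
Smallest convergent = 0.65. Discriminant values: 0.21, 0.39; count ≥ 0.65 → 0.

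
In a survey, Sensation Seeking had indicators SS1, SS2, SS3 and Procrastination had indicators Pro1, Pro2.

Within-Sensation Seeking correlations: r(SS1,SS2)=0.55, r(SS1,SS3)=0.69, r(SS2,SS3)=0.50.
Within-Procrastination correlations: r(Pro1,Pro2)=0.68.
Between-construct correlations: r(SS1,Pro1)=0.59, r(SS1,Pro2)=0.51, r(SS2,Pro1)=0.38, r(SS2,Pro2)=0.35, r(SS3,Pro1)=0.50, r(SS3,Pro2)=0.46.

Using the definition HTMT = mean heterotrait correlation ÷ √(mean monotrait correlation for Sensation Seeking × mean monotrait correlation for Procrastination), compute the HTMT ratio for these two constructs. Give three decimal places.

Mean between = 2.79/6 = 0.4650.
Mean within-SS = 1.74/3 = 0.5800; mean within-Pro = 0.68/1 = 0.6800.
Geometric mean = √(0.5800 × 0.6800) = 0.6280.
HTMT = 0.4650 / 0.6280 = 0.740.

0.740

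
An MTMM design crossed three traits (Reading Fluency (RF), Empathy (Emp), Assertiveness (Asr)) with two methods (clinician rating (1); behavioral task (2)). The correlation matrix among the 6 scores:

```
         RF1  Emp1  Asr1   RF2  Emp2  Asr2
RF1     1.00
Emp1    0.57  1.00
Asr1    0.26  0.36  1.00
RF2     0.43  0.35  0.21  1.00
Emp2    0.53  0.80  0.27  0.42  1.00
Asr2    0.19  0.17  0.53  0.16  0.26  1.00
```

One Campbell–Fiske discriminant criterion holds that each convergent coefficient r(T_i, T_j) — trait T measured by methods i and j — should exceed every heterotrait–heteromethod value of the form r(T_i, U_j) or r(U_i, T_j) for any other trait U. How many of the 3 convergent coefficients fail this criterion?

1

Each convergent coefficient versus the relevant comparison correlations:
RF (methods 1·2): 0.43 vs {0.53, 0.35, 0.19, 0.21} → fail.
Emp (methods 1·2): 0.80 vs {0.35, 0.53, 0.17, 0.27} → pass.
Asr (methods 1·2): 0.53 vs {0.21, 0.19, 0.27, 0.17} → pass.
1 of 3 fail.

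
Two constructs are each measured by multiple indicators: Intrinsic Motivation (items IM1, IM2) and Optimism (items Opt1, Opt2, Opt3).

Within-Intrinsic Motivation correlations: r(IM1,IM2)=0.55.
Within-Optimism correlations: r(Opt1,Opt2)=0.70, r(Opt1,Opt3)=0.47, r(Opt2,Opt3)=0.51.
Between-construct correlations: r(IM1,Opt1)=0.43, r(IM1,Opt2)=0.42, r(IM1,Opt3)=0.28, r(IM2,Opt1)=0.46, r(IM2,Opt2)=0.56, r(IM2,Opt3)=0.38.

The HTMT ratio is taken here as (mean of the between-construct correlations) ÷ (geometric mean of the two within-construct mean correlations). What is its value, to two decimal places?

0.76

Mean between = 2.53/6 = 0.4217.
Mean within-IM = 0.55/1 = 0.5500; mean within-Opt = 1.68/3 = 0.5600.
Geometric mean = √(0.5500 × 0.5600) = 0.5550.
HTMT = 0.4217 / 0.5550 = 0.76.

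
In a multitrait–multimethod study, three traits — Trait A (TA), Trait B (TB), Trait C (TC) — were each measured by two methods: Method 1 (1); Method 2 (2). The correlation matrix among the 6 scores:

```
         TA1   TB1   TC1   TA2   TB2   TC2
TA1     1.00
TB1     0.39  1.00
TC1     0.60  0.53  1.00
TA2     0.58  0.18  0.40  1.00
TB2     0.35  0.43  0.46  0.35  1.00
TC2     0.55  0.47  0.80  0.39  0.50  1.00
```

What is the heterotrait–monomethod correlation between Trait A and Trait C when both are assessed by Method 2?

Different traits, same method: r(TA2, TC2) = 0.39.

0.39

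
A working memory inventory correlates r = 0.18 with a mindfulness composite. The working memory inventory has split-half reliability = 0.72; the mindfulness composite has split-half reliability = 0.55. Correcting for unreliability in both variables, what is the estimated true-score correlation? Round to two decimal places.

r_true = r_obs / √(r_xx · r_yy) = 0.18 / √(0.72 × 0.55) = 0.18 / √0.3960 = 0.18 / 0.6293 ≈ 0.29.

0.29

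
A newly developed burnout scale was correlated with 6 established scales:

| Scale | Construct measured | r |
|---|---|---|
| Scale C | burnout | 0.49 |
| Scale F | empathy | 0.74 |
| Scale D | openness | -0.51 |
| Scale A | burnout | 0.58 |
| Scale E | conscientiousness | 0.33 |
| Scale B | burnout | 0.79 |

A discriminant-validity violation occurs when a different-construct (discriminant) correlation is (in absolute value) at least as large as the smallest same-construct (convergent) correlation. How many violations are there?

2

Convergent (same construct = burnout): Scale C, Scale A, Scale B.
Smallest convergent = 0.49. Discriminant |r|: 0.74, 0.51, 0.33; count ≥ 0.49 → 2.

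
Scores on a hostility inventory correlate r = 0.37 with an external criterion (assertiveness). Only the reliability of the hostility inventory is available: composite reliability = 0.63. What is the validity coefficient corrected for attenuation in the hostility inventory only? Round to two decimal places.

Single correction: r_c = r_obs / √r_xx = 0.37 / √0.63 = 0.37 / 0.7937 ≈ 0.47.

0.47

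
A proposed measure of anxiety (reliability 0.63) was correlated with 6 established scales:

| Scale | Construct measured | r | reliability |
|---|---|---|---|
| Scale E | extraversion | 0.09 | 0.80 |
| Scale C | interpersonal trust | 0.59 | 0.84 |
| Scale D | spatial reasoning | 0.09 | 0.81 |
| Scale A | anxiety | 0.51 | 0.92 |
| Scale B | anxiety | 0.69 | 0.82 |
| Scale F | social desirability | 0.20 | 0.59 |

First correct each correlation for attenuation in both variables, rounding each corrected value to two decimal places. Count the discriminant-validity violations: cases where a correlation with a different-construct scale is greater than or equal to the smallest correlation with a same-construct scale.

Disattenuated r (r / √(r_scale · r_new)):
  Scale E (disc): 0.09 / √(0.80·0.63) = 0.13
  Scale C (disc): 0.59 / √(0.84·0.63) = 0.81
  Scale D (disc): 0.09 / √(0.81·0.63) = 0.13
  Scale A (conv): 0.51 / √(0.92·0.63) = 0.67
  Scale B (conv): 0.69 / √(0.82·0.63) = 0.96
  Scale F (disc): 0.20 / √(0.59·0.63) = 0.33
Smallest convergent = 0.67. Discriminant values: 0.13, 0.81, 0.13, 0.33; count ≥ 0.67 → 1.

1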